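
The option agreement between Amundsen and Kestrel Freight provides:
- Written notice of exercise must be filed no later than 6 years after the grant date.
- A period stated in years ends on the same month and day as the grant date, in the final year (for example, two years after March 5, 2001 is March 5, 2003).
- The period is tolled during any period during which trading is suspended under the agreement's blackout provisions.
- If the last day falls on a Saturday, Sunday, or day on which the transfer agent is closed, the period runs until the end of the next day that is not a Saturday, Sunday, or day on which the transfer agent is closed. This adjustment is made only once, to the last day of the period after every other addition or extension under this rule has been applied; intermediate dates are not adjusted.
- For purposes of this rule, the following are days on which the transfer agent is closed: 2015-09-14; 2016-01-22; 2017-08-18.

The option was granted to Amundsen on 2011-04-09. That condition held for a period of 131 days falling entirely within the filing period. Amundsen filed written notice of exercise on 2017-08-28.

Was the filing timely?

6 years after 2011-04-09 is April 9, 2017.
Tolling adds 131 days: April 9, 2017 + 131 days = August 18, 2017.
August 18, 2017 is a listed holiday; August 19, 2017 is Saturday; August 20, 2017 is Sunday. The next qualifying day is August 21, 2017.
The deadline is August 21, 2017; the filing on August 28, 2017 is after that date.

No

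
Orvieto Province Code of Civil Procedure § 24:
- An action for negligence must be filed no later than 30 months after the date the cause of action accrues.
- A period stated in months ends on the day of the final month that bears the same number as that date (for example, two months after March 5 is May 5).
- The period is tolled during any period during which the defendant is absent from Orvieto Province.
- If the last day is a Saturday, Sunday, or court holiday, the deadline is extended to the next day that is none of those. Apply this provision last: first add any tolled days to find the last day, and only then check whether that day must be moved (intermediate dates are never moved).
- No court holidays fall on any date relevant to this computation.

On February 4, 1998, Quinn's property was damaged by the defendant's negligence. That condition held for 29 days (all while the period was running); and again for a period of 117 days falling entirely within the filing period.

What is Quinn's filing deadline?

30 months after February 4, 1998 is August 4, 2000.
Tolling adds 29 days: August 4, 2000 + 29 days = September 2, 2000.
Tolling adds 117 days: September 2, 2000 + 117 days = December 28, 2000.
December 28, 2000 is a Thursday and not a court holiday, so no extension applies.

December 28, 2000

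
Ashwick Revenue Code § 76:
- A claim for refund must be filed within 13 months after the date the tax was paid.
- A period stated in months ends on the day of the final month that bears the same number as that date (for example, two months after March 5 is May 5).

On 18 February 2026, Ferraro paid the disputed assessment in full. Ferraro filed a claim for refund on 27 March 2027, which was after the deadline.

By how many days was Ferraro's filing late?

9 days

13 months after 18 February 2026 is March 18, 2027.
The deadline is March 18, 2027; from March 18, 2027 to March 27, 2027 is 9 days.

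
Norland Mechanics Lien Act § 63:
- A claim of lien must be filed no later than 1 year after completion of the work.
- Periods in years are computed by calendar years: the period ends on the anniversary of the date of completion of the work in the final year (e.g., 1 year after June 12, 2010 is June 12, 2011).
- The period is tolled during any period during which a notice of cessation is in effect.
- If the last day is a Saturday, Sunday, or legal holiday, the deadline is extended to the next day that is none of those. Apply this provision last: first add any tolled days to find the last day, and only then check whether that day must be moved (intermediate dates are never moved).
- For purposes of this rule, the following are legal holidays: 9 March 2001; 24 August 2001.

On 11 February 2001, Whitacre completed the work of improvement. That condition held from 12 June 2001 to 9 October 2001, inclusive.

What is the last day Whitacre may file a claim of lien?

June 11, 2002

1 year after 11 February 2001 is February 11, 2002.
From June 12, 2001 through October 9, 2001 inclusive is 120 days; tolling adds 120 days: February 11, 2002 + 120 days = June 11, 2002.
June 11, 2002 is a Tuesday and not a legal holiday, so no extension applies.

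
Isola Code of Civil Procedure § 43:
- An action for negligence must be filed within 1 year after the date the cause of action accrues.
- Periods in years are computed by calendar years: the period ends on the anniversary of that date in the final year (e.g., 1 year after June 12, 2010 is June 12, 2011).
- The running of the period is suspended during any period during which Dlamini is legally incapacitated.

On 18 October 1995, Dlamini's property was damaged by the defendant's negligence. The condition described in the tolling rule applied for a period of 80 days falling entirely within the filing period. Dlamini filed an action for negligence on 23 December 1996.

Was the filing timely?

1 year after 18 October 1995 is October 18, 1996.
Tolling adds 80 days: October 18, 1996 + 80 days = January 6, 1997.
The deadline is January 6, 1997; the filing on December 23, 1996 is on or before that date.

Yes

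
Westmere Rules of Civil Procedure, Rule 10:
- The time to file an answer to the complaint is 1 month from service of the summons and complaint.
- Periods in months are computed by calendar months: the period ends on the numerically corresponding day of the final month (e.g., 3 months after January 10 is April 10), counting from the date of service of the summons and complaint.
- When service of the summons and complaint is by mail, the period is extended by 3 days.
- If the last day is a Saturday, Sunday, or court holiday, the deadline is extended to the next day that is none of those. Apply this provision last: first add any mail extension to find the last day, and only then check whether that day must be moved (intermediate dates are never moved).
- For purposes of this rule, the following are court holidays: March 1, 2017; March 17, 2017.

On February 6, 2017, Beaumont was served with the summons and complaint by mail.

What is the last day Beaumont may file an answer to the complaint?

March 9, 2017

1 month after February 6, 2017 is March 6, 2017.
Service was by mail, adding 3 days: March 6, 2017 + 3 days = March 9, 2017.
March 9, 2017 is a Thursday and not a court holiday, so no extension applies.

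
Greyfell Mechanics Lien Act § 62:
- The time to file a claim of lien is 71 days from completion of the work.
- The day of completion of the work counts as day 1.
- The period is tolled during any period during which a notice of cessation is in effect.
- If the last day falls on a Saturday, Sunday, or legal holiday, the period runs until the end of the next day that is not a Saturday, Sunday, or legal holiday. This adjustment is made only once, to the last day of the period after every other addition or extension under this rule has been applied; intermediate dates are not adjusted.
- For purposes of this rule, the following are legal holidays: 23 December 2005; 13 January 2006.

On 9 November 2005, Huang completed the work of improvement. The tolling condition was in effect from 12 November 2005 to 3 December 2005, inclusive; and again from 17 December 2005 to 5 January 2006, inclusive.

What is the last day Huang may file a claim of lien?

Counting 9 November 2005 as day 1, day 71 is January 18, 2006.
From November 12, 2005 through December 3, 2005 inclusive is 22 days; tolling adds 22 days: January 18, 2006 + 22 days = February 9, 2006.
From December 17, 2005 through January 5, 2006 inclusive is 20 days; tolling adds 20 days: February 9, 2006 + 20 days = March 1, 2006.
March 1, 2006 is a Wednesday and not a legal holiday, so no extension applies.

March 1, 2006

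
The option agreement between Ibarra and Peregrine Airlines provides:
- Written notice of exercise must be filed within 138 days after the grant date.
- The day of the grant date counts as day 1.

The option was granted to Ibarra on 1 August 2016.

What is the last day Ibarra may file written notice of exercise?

December 16, 2016

Counting 1 August 2016 as day 1, day 138 is December 16, 2016.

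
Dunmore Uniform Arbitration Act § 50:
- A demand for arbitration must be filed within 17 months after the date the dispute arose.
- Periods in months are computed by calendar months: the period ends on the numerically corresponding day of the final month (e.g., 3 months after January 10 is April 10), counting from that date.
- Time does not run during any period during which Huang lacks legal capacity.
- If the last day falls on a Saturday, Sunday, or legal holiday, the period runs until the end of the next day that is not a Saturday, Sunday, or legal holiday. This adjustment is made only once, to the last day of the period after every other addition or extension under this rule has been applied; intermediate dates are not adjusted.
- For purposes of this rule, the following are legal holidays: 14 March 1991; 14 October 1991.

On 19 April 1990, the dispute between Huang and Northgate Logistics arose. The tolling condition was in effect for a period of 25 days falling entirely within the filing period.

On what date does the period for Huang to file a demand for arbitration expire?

October 15, 1991

17 months after 19 April 1990 is September 19, 1991.
Tolling adds 25 days: September 19, 1991 + 25 days = October 14, 1991.
October 14, 1991 is a listed holiday. The next qualifying day is October 15, 1991.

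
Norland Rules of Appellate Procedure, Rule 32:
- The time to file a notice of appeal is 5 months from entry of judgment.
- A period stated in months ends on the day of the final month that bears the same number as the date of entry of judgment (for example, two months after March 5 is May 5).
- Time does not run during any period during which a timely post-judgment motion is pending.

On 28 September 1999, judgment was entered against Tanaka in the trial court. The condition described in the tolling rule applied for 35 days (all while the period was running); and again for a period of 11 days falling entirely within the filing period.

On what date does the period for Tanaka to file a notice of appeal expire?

April 14, 2000

5 months after 28 September 1999 is February 28, 2000.
Tolling adds 35 days: February 28, 2000 + 35 days = April 3, 2000.
Tolling adds 11 days: April 3, 2000 + 11 days = April 14, 2000.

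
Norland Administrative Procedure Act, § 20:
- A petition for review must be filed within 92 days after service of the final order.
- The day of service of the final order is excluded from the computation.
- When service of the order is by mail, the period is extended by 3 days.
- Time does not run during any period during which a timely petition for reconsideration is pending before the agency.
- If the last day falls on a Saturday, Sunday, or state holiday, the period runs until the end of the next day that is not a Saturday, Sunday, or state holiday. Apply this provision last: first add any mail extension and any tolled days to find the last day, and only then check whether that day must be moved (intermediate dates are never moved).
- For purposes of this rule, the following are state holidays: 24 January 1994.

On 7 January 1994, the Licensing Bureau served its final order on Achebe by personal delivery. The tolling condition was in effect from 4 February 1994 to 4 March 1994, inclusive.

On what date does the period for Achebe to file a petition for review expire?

92 days after 7 January 1994 is April 9, 1994.
Service was not by mail, so no mail extension applies.
From February 4, 1994 through March 4, 1994 inclusive is 29 days; tolling adds 29 days: April 9, 1994 + 29 days = May 8, 1994.
May 8, 1994 is Sunday. The next qualifying day is May 9, 1994.

May 9, 1994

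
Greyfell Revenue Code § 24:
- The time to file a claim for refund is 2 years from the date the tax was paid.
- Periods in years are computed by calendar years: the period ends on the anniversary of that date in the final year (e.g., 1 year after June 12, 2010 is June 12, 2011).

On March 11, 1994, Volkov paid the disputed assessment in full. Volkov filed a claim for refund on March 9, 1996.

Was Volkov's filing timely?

Yes

2 years after March 11, 1994 is March 11, 1996.
The deadline is March 11, 1996; the filing on March 9, 1996 is on or before that date.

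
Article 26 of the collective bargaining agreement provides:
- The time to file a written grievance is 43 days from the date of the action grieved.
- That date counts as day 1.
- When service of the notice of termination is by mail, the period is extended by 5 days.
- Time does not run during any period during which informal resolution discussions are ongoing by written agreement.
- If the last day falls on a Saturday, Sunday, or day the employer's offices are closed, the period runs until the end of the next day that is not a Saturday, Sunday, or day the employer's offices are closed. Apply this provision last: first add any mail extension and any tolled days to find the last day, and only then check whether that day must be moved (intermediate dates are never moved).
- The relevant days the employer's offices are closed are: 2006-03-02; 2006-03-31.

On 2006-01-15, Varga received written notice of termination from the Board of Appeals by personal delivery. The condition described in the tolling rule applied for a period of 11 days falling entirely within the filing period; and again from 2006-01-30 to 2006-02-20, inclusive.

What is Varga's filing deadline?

Counting 2006-01-15 as day 1, day 43 is February 26, 2006.
Service was not by mail, so no mail extension applies.
Tolling adds 11 days: February 26, 2006 + 11 days = March 9, 2006.
From January 30, 2006 through February 20, 2006 inclusive is 22 days; tolling adds 22 days: March 9, 2006 + 22 days = March 31, 2006.
March 31, 2006 is a listed holiday; April 1, 2006 is Saturday; April 2, 2006 is Sunday. The next qualifying day is April 3, 2006.

April 3, 2006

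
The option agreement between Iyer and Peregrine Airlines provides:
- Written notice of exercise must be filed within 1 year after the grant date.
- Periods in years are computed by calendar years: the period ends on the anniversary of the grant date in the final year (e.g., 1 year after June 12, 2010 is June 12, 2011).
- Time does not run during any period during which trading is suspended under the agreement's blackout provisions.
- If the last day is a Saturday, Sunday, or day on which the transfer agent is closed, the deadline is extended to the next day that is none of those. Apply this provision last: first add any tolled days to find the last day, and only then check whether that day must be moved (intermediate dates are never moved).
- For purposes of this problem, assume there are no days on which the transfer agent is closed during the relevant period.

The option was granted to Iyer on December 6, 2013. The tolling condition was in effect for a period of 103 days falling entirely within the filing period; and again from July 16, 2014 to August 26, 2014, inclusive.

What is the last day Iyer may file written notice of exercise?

April 30, 2015

1 year after December 6, 2013 is December 6, 2014.
Tolling adds 103 days: December 6, 2014 + 103 days = March 19, 2015.
From July 16, 2014 through August 26, 2014 inclusive is 42 days; tolling adds 42 days: March 19, 2015 + 42 days = April 30, 2015.
April 30, 2015 is a Thursday and not a day on which the transfer agent is closed, so no extension applies.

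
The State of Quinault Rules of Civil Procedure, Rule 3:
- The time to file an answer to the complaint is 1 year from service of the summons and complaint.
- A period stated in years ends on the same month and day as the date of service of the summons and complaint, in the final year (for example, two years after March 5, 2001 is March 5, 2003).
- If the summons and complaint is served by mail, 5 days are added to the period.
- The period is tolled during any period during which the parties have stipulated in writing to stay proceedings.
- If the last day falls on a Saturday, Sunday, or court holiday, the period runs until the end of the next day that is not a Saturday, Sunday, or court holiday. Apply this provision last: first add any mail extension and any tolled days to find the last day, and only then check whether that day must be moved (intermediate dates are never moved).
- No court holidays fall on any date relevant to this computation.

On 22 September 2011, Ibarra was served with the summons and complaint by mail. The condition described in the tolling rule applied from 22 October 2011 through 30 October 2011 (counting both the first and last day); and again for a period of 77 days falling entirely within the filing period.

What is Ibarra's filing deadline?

December 24, 2012

1 year after 22 September 2011 is September 22, 2012.
Service was by mail, adding 5 days: September 22, 2012 + 5 days = September 27, 2012.
From October 22, 2011 through October 30, 2011 inclusive is 9 days; tolling adds 9 days: September 27, 2012 + 9 days = October 6, 2012.
Tolling adds 77 days: October 6, 2012 + 77 days = December 22, 2012.
December 22, 2012 is Saturday; December 23, 2012 is Sunday. The next qualifying day is December 24, 2012.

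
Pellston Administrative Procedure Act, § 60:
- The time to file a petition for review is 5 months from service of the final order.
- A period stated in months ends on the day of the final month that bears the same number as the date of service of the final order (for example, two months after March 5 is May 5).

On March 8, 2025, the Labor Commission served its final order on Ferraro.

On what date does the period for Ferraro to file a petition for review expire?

5 months after March 8, 2025 is August 8, 2025.

August 8, 2025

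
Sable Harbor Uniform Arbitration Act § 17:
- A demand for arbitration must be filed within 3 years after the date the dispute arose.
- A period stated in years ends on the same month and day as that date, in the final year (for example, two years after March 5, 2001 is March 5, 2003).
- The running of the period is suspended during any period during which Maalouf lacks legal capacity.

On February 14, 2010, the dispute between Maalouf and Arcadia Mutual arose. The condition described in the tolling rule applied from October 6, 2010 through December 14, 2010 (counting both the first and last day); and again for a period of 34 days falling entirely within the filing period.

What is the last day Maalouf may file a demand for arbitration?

3 years after February 14, 2010 is February 14, 2013.
From October 6, 2010 through December 14, 2010 inclusive is 70 days; tolling adds 70 days: February 14, 2013 + 70 days = April 25, 2013.
Tolling adds 34 days: April 25, 2013 + 34 days = May 29, 2013.

May 29, 2013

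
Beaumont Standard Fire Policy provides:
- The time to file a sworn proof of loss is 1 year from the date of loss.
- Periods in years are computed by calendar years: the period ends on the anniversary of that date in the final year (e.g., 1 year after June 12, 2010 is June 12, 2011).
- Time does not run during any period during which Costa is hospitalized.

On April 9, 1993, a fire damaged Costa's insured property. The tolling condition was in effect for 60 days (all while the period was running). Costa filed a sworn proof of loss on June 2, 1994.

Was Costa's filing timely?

1 year after April 9, 1993 is April 9, 1994.
Tolling adds 60 days: April 9, 1994 + 60 days = June 8, 1994.
The deadline is June 8, 1994; the filing on June 2, 1994 is on or before that date.

Yes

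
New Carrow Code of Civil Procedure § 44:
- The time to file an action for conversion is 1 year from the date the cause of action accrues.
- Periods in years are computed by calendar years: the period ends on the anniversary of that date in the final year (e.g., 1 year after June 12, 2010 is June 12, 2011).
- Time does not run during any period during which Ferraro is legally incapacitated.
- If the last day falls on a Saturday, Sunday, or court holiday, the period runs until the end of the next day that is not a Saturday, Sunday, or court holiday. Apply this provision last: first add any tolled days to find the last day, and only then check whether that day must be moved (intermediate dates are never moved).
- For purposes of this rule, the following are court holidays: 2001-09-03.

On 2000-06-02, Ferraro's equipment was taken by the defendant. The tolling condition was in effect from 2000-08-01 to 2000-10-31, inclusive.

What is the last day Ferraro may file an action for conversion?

1 year after 2000-06-02 is June 2, 2001.
From August 1, 2000 through October 31, 2000 inclusive is 92 days; tolling adds 92 days: June 2, 2001 + 92 days = September 2, 2001.
September 2, 2001 is Sunday; September 3, 2001 is a listed holiday. The next qualifying day is September 4, 2001.

September 4, 2001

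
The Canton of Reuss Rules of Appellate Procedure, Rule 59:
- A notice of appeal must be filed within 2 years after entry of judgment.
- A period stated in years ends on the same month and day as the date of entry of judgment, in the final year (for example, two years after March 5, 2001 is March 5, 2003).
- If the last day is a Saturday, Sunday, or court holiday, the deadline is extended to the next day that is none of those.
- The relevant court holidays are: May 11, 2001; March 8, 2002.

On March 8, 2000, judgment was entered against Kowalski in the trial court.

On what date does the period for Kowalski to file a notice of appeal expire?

2 years after March 8, 2000 is March 8, 2002.
March 8, 2002 is a listed holiday; March 9, 2002 is Saturday; March 10, 2002 is Sunday. The next qualifying day is March 11, 2002.

March 11, 2002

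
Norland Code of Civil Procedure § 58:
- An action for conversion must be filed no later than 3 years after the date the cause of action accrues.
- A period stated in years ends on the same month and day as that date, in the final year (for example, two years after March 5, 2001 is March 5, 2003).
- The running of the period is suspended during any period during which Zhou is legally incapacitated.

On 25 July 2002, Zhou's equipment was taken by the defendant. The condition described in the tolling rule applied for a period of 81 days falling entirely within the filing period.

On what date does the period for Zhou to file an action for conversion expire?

October 14, 2005

3 years after 25 July 2002 is July 25, 2005.
Tolling adds 81 days: July 25, 2005 + 81 days = October 14, 2005.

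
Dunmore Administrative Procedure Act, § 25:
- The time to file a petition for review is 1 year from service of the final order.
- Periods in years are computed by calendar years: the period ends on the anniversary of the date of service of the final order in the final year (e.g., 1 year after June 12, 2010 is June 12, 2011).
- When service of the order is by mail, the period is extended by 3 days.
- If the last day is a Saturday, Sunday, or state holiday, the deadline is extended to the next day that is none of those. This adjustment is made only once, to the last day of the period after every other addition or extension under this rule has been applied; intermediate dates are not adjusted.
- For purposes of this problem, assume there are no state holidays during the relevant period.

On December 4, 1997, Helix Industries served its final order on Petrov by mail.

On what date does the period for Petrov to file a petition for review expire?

December 7, 1998

1 year after December 4, 1997 is December 4, 1998.
Service was by mail, adding 3 days: December 4, 1998 + 3 days = December 7, 1998.
December 7, 1998 is a Monday and not a state holiday, so no extension applies.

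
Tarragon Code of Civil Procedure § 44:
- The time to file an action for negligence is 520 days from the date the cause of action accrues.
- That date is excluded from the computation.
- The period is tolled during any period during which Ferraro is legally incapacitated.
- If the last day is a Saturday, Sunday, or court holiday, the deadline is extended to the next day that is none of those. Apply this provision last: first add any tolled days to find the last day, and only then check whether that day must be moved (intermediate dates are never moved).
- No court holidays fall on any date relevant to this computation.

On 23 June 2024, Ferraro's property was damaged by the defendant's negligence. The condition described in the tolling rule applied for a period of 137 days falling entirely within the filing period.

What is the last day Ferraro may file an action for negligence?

520 days after 23 June 2024 is November 25, 2025.
Tolling adds 137 days: November 25, 2025 + 137 days = April 11, 2026.
April 11, 2026 is Saturday; April 12, 2026 is Sunday. The next qualifying day is April 13, 2026.

April 13, 2026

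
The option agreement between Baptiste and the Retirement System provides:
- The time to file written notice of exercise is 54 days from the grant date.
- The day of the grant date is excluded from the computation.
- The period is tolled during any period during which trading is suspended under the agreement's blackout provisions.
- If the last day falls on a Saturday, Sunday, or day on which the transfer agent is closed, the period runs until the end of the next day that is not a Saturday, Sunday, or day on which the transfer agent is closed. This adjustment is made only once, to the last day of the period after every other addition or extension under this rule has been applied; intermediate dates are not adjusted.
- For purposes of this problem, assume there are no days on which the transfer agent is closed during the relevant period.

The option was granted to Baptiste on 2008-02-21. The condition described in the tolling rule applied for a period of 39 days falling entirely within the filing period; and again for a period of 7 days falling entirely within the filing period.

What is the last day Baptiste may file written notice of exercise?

54 days after 2008-02-21 is April 15, 2008.
Tolling adds 39 days: April 15, 2008 + 39 days = May 24, 2008.
Tolling adds 7 days: May 24, 2008 + 7 days = May 31, 2008.
May 31, 2008 is Saturday; June 1, 2008 is Sunday. The next qualifying day is June 2, 2008.

June 2, 2008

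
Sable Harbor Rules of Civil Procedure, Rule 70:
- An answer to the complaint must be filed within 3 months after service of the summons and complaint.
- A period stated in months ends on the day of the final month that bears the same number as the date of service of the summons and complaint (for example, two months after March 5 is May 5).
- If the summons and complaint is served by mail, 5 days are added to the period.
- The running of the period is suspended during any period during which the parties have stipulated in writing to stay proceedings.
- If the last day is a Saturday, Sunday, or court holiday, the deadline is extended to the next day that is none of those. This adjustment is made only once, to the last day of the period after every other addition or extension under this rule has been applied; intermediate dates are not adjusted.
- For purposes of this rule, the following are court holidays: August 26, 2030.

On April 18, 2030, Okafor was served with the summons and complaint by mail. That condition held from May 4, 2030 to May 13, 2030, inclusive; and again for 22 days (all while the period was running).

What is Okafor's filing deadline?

3 months after April 18, 2030 is July 18, 2030.
Service was by mail, adding 5 days: July 18, 2030 + 5 days = July 23, 2030.
From May 4, 2030 through May 13, 2030 inclusive is 10 days; tolling adds 10 days: July 23, 2030 + 10 days = August 2, 2030.
Tolling adds 22 days: August 2, 2030 + 22 days = August 24, 2030.
August 24, 2030 is Saturday; August 25, 2030 is Sunday; August 26, 2030 is a listed holiday. The next qualifying day is August 27, 2030.

August 27, 2030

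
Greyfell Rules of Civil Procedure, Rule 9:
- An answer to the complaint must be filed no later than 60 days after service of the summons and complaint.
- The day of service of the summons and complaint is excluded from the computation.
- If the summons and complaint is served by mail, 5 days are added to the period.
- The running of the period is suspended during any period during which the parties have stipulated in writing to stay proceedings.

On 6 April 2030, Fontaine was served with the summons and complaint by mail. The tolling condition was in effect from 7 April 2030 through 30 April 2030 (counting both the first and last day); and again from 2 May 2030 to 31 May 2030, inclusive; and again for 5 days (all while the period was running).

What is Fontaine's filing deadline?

60 days after 6 April 2030 is June 5, 2030.
Service was by mail, adding 5 days: June 5, 2030 + 5 days = June 10, 2030.
From April 7, 2030 through April 30, 2030 inclusive is 24 days; tolling adds 24 days: June 10, 2030 + 24 days = July 4, 2030.
From May 2, 2030 through May 31, 2030 inclusive is 30 days; tolling adds 30 days: July 4, 2030 + 30 days = August 3, 2030.
Tolling adds 5 days: August 3, 2030 + 5 days = August 8, 2030.

August 8, 2030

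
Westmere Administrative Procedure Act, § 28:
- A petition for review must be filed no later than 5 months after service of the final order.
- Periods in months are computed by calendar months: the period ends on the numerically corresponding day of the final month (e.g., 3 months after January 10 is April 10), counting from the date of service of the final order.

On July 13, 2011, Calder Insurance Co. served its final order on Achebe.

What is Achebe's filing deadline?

5 months after July 13, 2011 is December 13, 2011.

December 13, 2011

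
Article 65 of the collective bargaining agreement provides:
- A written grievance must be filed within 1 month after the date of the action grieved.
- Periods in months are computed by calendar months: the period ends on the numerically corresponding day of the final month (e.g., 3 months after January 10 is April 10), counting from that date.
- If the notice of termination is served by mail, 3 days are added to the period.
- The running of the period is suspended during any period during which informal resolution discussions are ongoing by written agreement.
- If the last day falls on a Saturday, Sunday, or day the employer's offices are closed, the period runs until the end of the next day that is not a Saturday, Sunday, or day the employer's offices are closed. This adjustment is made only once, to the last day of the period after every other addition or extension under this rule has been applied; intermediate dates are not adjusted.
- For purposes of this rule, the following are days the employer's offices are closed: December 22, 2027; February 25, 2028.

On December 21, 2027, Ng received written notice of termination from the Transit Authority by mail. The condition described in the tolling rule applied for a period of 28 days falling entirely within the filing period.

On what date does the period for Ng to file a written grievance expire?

February 21, 2028

1 month after December 21, 2027 is January 21, 2028.
Service was by mail, adding 3 days: January 21, 2028 + 3 days = January 24, 2028.
Tolling adds 28 days: January 24, 2028 + 28 days = February 21, 2028.
February 21, 2028 is a Monday and not a day the employer's offices are closed, so no extension applies.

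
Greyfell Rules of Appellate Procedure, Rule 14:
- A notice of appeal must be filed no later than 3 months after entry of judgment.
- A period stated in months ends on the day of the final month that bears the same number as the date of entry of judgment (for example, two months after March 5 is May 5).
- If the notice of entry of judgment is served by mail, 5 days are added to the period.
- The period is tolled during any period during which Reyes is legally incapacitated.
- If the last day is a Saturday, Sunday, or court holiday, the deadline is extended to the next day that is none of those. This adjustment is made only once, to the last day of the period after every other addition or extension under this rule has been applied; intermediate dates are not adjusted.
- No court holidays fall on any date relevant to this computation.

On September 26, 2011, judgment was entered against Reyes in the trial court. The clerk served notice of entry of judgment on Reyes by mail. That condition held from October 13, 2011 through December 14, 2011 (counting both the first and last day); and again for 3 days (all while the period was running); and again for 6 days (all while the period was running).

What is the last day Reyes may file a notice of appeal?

March 12, 2012

3 months after September 26, 2011 is December 26, 2011.
Service was by mail, adding 5 days: December 26, 2011 + 5 days = December 31, 2011.
From October 13, 2011 through December 14, 2011 inclusive is 63 days; tolling adds 63 days: December 31, 2011 + 63 days = March 3, 2012.
Tolling adds 3 days: March 3, 2012 + 3 days = March 6, 2012.
Tolling adds 6 days: March 6, 2012 + 6 days = March 12, 2012.
March 12, 2012 is a Monday and not a court holiday, so no extension applies.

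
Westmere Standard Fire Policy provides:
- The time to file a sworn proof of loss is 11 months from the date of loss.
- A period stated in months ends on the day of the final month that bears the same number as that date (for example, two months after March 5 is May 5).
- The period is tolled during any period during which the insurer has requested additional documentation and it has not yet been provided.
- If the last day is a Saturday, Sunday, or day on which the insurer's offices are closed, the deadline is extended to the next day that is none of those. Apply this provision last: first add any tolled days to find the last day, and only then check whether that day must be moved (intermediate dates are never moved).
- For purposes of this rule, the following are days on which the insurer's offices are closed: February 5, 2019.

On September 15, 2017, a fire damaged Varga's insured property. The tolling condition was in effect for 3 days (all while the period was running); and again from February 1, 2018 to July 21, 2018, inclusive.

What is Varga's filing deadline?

February 6, 2019

11 months after September 15, 2017 is August 15, 2018.
Tolling adds 3 days: August 15, 2018 + 3 days = August 18, 2018.
From February 1, 2018 through July 21, 2018 inclusive is 171 days; tolling adds 171 days: August 18, 2018 + 171 days = February 5, 2019.
February 5, 2019 is a listed holiday. The next qualifying day is February 6, 2019.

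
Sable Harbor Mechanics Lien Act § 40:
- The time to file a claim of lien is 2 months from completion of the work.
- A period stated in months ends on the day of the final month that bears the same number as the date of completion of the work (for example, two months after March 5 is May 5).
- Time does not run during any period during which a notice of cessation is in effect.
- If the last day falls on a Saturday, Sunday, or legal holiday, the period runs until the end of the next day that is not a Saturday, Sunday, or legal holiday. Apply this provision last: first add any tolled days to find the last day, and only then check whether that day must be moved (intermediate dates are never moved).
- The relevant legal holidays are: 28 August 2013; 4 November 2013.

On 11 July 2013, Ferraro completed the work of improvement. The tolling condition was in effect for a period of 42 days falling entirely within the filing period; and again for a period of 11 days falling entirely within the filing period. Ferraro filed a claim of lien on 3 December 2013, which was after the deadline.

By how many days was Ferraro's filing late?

28 days

2 months after 11 July 2013 is September 11, 2013.
Tolling adds 42 days: September 11, 2013 + 42 days = October 23, 2013.
Tolling adds 11 days: October 23, 2013 + 11 days = November 3, 2013.
November 3, 2013 is Sunday; November 4, 2013 is a listed holiday. The next qualifying day is November 5, 2013.
The deadline is November 5, 2013; from November 5, 2013 to December 3, 2013 is 28 days.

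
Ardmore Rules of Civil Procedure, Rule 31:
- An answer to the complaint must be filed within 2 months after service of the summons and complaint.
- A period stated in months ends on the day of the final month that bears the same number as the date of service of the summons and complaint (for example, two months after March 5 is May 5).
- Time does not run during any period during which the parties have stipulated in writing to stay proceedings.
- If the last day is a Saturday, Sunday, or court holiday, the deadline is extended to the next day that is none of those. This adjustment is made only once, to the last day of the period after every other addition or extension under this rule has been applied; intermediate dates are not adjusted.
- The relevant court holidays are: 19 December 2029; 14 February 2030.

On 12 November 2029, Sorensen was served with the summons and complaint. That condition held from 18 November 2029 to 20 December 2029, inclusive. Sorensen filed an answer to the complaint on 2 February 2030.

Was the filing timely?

Yes

2 months after 12 November 2029 is January 12, 2030.
From November 18, 2029 through December 20, 2029 inclusive is 33 days; tolling adds 33 days: January 12, 2030 + 33 days = February 14, 2030.
February 14, 2030 is a listed holiday. The next qualifying day is February 15, 2030.
The deadline is February 15, 2030; the filing on February 2, 2030 is on or before that date.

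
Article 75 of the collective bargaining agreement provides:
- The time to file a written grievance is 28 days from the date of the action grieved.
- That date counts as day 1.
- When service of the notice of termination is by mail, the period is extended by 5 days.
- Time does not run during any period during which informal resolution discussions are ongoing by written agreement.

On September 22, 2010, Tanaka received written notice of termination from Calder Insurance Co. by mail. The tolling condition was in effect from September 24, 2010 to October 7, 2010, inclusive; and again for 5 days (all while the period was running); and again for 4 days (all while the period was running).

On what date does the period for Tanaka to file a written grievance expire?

November 16, 2010

Counting September 22, 2010 as day 1, day 28 is October 19, 2010.
Service was by mail, adding 5 days: October 19, 2010 + 5 days = October 24, 2010.
From September 24, 2010 through October 7, 2010 inclusive is 14 days; tolling adds 14 days: October 24, 2010 + 14 days = November 7, 2010.
Tolling adds 5 days: November 7, 2010 + 5 days = November 12, 2010.
Tolling adds 4 days: November 12, 2010 + 4 days = November 16, 2010.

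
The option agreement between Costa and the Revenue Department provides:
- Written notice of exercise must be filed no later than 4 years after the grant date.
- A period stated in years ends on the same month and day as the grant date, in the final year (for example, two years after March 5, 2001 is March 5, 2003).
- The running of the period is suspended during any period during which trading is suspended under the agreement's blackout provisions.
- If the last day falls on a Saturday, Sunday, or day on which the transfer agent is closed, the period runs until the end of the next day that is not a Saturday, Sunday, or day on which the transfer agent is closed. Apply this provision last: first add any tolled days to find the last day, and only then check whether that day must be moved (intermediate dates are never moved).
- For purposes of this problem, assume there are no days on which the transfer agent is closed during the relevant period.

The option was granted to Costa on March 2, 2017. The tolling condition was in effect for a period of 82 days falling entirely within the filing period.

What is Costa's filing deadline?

May 24, 2021

4 years after March 2, 2017 is March 2, 2021.
Tolling adds 82 days: March 2, 2021 + 82 days = May 23, 2021.
May 23, 2021 is Sunday. The next qualifying day is May 24, 2021.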